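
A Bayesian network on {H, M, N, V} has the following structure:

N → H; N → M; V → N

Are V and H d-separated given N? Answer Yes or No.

The only undirected path from V to H is:
Path 1: V → N → H
  N is a chain here and N is conditioned on, so the path is blocked at N.
Every path is blocked, so V and H are d-separated given {N}.

Yes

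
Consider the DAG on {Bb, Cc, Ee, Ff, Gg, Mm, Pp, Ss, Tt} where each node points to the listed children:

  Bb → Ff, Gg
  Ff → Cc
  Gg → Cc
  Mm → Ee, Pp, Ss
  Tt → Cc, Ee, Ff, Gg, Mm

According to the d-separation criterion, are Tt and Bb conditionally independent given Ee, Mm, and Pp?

Yes — Tt and Bb are d-separated given {Ee, Mm, Pp}.

There are 6 undirected paths between Tt and Bb; checking each against the conditioning set {Ee, Mm, Pp}:
Path 1: Tt → Cc ← Ff ← Bb
  Cc is a collider here and neither Cc nor any of its descendants is conditioned on, so the collider stays closed — the path is blocked at Cc.
Path 2: Tt → Cc ← Gg ← Bb
  Cc is a collider here and neither Cc nor any of its descendants is conditioned on, so the collider stays closed — the path is blocked at Cc.
Path 3: Tt → Ff → Cc ← Gg ← Bb
  Cc is a collider here and neither Cc nor any of its descendants is conditioned on, so the collider stays closed — the path is blocked at Cc.
Path 4: Tt → Ff ← Bb
  Ff is a collider here and neither Ff nor any of its descendants is conditioned on, so the collider stays closed — the path is blocked at Ff.
Path 5: Tt → Gg → Cc ← Ff ← Bb
  Cc is a collider here and neither Cc nor any of its descendants is conditioned on, so the collider stays closed — the path is blocked at Cc.
Path 6: Tt → Gg ← Bb
  Gg is a collider here and neither Gg nor any of its descendants is conditioned on, so the collider stays closed — the path is blocked at Gg.
Since every path is blocked, d-separation holds.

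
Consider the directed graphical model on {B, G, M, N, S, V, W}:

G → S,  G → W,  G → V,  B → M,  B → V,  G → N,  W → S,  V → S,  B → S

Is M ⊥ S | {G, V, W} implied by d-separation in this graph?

Enumerating the 4 paths from M to S and testing each for blocking by {G, V, W}:
Path 1: M ← B → V → S
  V is a chain here and V is conditioned on, so the path is blocked at V.
Path 2: M ← B → V ← G → S
  G is a fork here and G is conditioned on, so the path is blocked at G.
Path 3: M ← B → V ← G → W → S
  G is a fork here and G is conditioned on, so the path is blocked at G.
Path 4: M ← B → S
  B is a fork and B is not conditioned on — no node blocks this path, so it is active.
Since the path M ← B → S is active, M and S are not d-separated given {G, V, W}.

No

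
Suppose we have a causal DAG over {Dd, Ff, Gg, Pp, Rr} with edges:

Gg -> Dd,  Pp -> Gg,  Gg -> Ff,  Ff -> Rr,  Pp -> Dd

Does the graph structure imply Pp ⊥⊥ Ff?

No

There are 2 undirected paths between Pp and Ff; checking each against the conditioning set ∅:
Path 1: Pp → Gg → Ff
  Gg is a chain and Gg is not conditioned on — no node blocks this path, so it is active.
Path 2: Pp → Dd ← Gg → Ff
  Dd is a collider here and neither Dd nor any of its descendants is conditioned on, so the collider stays closed — the path is blocked at Dd.
Because an active path exists, Pp and Ff are not d-separated.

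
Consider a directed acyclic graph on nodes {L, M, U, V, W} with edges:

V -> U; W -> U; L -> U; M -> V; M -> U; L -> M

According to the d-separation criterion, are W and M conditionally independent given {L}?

There are 3 undirected paths between W and M; checking each against the conditioning set {L}:
  1. W → U ← L → M — U:collider[blocks]; L:fork[blocks] ⇒ blocked
  2. W → U ← V ← M — U:collider[blocks]; V:chain[open] ⇒ blocked
  3. W → U ← M — U:collider[blocks] ⇒ blocked
All paths are blocked; W ⊥ M | {L} holds.

Yes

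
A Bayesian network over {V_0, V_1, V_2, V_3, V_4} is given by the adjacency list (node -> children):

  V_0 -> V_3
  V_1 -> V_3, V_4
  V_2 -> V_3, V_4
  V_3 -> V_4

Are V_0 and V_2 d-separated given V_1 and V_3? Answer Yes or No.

We examine all 3 paths between V_0 and V_2:
  1. V_0 → V_3 ← V_2 — V_3:collider[open] ⇒ active
  2. V_0 → V_3 ← V_1 → V_4 ← V_2 — V_3:collider[open]; V_1:fork[blocks]; V_4:collider[blocks] ⇒ blocked
  3. V_0 → V_3 → V_4 ← V_2 — V_3:chain[blocks]; V_4:collider[blocks] ⇒ blocked
Because an active path exists, V_0 and V_2 are not d-separated.

No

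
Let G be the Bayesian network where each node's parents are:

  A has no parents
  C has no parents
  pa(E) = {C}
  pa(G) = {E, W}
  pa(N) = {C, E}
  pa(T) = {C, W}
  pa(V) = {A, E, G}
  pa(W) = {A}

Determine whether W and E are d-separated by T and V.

No

There are 6 undirected paths between W and E; checking each against the conditioning set {T, V}:
  1. W → T ← C → E — T:collider[open]; C:fork[open] ⇒ active
  2. W → T ← C → N ← E — T:collider[open]; C:fork[open]; N:collider[blocks] ⇒ blocked
  3. W ← A → V ← E — A:fork[open]; V:collider[open] ⇒ active
  4. W ← A → V ← G ← E — A:fork[open]; V:collider[open]; G:chain[open] ⇒ active
  5. W → G → V ← E — G:chain[open]; V:collider[open] ⇒ active
  6. W → G ← E — G:collider[open] ⇒ active
Since the path W → T ← C → E is active, W and E are not d-separated given {T, V}.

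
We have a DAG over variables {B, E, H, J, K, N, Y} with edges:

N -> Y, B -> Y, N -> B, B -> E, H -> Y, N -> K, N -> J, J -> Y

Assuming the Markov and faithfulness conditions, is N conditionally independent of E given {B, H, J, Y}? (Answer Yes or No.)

Yes — N and E are d-separated given {B, H, J, Y}.

There are 3 undirected paths between N and E; checking each against the conditioning set {B, H, J, Y}:
Path 1: N → B → E
  B is a chain here and B is conditioned on, so the path is blocked at B.
Path 2: N → J → Y ← B → E
  J is a chain here and J is conditioned on, so the path is blocked at J.
Path 3: N → Y ← B → E
  B is a fork here and B is conditioned on, so the path is blocked at B.
Every path is blocked, so N and E are d-separated given {B, H, J, Y}.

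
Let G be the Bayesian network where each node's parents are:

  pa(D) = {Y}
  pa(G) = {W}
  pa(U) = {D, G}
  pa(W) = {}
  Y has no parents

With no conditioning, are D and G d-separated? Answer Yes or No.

Yes

The only undirected path from D to G is:
Path 1: D → U ← G
  U is a collider here and neither U nor any of its descendants is conditioned on, so the collider stays closed — the path is blocked at U.
All paths are blocked; D ⊥ G | ∅ holds.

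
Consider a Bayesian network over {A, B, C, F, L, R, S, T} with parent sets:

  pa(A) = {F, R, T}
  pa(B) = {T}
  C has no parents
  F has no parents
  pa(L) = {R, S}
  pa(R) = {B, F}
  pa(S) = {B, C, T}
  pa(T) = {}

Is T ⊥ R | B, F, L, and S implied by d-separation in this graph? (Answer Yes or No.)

6 paths connect T and R; each must be blocked for d-separation to hold:
  1. T → S → L ← R — S:chain[blocks]; L:collider[open] ⇒ blocked
  2. T → S ← B → R — S:collider[open]; B:fork[blocks] ⇒ blocked
  3. T → B → R — B:chain[blocks] ⇒ blocked
  4. T → B → S → L ← R — B:chain[blocks]; S:chain[blocks]; L:collider[open] ⇒ blocked
  5. T → A ← F → R — A:collider[blocks]; F:fork[blocks] ⇒ blocked
  6. T → A ← R — A:collider[blocks] ⇒ blocked
All paths are blocked; T ⊥ R | {B, F, L, S} holds.

Yes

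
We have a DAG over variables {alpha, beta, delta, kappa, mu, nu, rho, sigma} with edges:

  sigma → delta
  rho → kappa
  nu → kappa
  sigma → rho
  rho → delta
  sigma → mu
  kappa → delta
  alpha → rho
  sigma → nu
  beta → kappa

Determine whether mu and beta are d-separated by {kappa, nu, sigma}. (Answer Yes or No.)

Enumerating the 5 paths from mu to beta and testing each for blocking by {kappa, nu, sigma}:
  1. mu ← sigma → rho → delta ← kappa ← beta — sigma:fork[blocks]; rho:chain[open]; delta:collider[blocks]; kappa:chain[blocks] ⇒ blocked
  2. mu ← sigma → rho → kappa ← beta — sigma:fork[blocks]; rho:chain[open]; kappa:collider[open] ⇒ blocked
  3. mu ← sigma → delta ← rho → kappa ← beta — sigma:fork[blocks]; delta:collider[blocks]; rho:fork[open]; kappa:collider[open] ⇒ blocked
  4. mu ← sigma → delta ← kappa ← beta — sigma:fork[blocks]; delta:collider[blocks]; kappa:chain[blocks] ⇒ blocked
  5. mu ← sigma → nu → kappa ← beta — sigma:fork[blocks]; nu:chain[blocks]; kappa:collider[open] ⇒ blocked
Since every path is blocked, d-separation holds.

Yes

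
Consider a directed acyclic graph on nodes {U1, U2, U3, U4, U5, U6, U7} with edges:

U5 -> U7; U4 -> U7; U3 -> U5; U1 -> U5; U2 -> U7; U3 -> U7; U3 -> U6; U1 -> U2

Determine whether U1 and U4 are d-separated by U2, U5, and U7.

No

3 paths connect U1 and U4; each must be blocked for d-separation to hold:
  1. U1 → U5 → U7 ← U4 — U5:chain[blocks]; U7:collider[open] ⇒ blocked
  2. U1 → U5 ← U3 → U7 ← U4 — U5:collider[open]; U3:fork[open]; U7:collider[open] ⇒ active
  3. U1 → U2 → U7 ← U4 — U2:chain[blocks]; U7:collider[open] ⇒ blocked
Since the path U1 → U5 ← U3 → U7 ← U4 is active, U1 and U4 are not d-separated given {U2, U5, U7}.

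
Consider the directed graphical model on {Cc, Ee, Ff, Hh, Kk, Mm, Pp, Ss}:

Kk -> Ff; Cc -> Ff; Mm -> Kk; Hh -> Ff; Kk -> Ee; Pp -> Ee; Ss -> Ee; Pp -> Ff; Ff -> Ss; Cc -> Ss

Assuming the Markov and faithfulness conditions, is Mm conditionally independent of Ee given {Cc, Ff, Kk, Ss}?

We examine all 4 paths between Mm and Ee:
Path 1: Mm → Kk → Ff ← Cc → Ss → Ee
  Kk is a chain here and Kk is conditioned on, so the path is blocked at Kk.
Path 2: Mm → Kk → Ff ← Pp → Ee
  Kk is a chain here and Kk is conditioned on, so the path is blocked at Kk.
Path 3: Mm → Kk → Ff → Ss → Ee
  Kk is a chain here and Kk is conditioned on, so the path is blocked at Kk.
Path 4: Mm → Kk → Ee
  Kk is a chain here and Kk is conditioned on, so the path is blocked at Kk.
Every path is blocked, so Mm and Ee are d-separated given {Cc, Ff, Kk, Ss}.

Yes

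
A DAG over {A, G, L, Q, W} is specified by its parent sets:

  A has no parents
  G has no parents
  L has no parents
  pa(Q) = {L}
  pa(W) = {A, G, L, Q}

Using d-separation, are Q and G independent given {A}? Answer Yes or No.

Yes

2 paths connect Q and G; each must be blocked for d-separation to hold:
Path 1: Q → W ← G
  W is a collider here and neither W nor any of its descendants is conditioned on, so the collider stays closed — the path is blocked at W.
Path 2: Q ← L → W ← G
  W is a collider here and neither W nor any of its descendants is conditioned on, so the collider stays closed — the path is blocked at W.
Since every path is blocked, d-separation holds.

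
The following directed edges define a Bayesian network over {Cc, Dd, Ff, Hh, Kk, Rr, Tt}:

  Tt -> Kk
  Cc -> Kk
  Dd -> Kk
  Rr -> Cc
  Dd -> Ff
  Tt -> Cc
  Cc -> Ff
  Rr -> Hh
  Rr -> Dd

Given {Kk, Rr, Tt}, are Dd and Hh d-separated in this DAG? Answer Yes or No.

We examine all 4 paths between Dd and Hh:
Path 1: Dd ← Rr → Hh
  Rr is a fork here and Rr is conditioned on, so the path is blocked at Rr.
Path 2: Dd → Kk ← Tt → Cc ← Rr → Hh
  Tt is a fork here and Tt is conditioned on, so the path is blocked at Tt.
Path 3: Dd → Kk ← Cc ← Rr → Hh
  Rr is a fork here and Rr is conditioned on, so the path is blocked at Rr.
Path 4: Dd → Ff ← Cc ← Rr → Hh
  Ff is a collider here and neither Ff nor any of its descendants is conditioned on, so the collider stays closed — the path is blocked at Ff.
Since every path is blocked, d-separation holds.

Yes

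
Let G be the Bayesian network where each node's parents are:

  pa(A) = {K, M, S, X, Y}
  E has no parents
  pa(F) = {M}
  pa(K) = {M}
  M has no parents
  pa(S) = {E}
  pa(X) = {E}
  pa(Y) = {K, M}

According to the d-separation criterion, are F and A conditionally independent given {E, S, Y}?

No — F and A are not d-separated given {E, S, Y}.

There are 5 undirected paths between F and A; checking each against the conditioning set {E, S, Y}:
Path 1: F ← M → Y → A
  Y is a chain here and Y is conditioned on, so the path is blocked at Y.
Path 2: F ← M → Y ← K → A
  M is a fork and M is not conditioned on; Y is a collider and Y is conditioned on, which opens it; K is a fork and K is not conditioned on — no node blocks this path, so it is active.
Path 3: F ← M → A
  M is a fork and M is not conditioned on — no node blocks this path, so it is active.
Path 4: F ← M → K → Y → A
  Y is a chain here and Y is conditioned on, so the path is blocked at Y.
Path 5: F ← M → K → A
  M is a fork and M is not conditioned on; K is a chain and K is not conditioned on — no node blocks this path, so it is active.
Since the path F ← M → Y ← K → A is active, F and A are not d-separated given {E, S, Y}.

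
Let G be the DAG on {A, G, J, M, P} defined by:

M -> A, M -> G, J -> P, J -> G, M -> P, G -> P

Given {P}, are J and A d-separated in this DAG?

4 paths connect J and A; each must be blocked for d-separation to hold:
Path 1: J → P ← G ← M → A
  P is a collider and P is conditioned on, which opens it; G is a chain and G is not conditioned on; M is a fork and M is not conditioned on — no node blocks this path, so it is active.
Path 2: J → P ← M → A
  P is a collider and P is conditioned on, which opens it; M is a fork and M is not conditioned on — no node blocks this path, so it is active.
Path 3: J → G → P ← M → A
  G is a chain and G is not conditioned on; P is a collider and P is conditioned on, which opens it; M is a fork and M is not conditioned on — no node blocks this path, so it is active.
Path 4: J → G ← M → A
  G is a collider and its descendant P is conditioned on, which opens it; M is a fork and M is not conditioned on — no node blocks this path, so it is active.
Since the path J → P ← G ← M → A is active, J and A are not d-separated given {P}.

No — J and A are not d-separated given {P}.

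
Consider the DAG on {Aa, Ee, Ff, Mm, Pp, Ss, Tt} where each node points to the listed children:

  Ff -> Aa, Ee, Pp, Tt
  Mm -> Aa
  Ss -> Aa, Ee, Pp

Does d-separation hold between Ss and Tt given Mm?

Yes

We examine all 3 paths between Ss and Tt:
  1. Ss → Aa ← Ff → Tt — Aa:collider[blocks]; Ff:fork[open] ⇒ blocked
  2. Ss → Ee ← Ff → Tt — Ee:collider[blocks]; Ff:fork[open] ⇒ blocked
  3. Ss → Pp ← Ff → Tt — Pp:collider[blocks]; Ff:fork[open] ⇒ blocked
All paths are blocked; Ss ⊥ Tt | {Mm} holds.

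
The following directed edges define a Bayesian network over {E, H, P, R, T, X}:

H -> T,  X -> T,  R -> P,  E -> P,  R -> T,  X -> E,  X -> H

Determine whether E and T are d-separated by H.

No — E and T are not d-separated given {H}.

3 paths connect E and T; each must be blocked for d-separation to hold:
Path 1: E → P ← R → T
  P is a collider here and neither P nor any of its descendants is conditioned on, so the collider stays closed — the path is blocked at P.
Path 2: E ← X → H → T
  H is a chain here and H is conditioned on, so the path is blocked at H.
Path 3: E ← X → T
  X is a fork and X is not conditioned on — no node blocks this path, so it is active.
Because an active path exists, E and T are not d-separated.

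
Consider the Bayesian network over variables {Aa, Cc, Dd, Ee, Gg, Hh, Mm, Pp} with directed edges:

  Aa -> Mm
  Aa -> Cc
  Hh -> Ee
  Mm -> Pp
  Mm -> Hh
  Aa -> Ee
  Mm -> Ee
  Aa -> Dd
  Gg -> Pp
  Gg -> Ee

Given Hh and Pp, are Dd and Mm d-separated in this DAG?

We examine all 4 paths between Dd and Mm:
Path 1: Dd ← Aa → Mm
  Aa is a fork and Aa is not conditioned on — no node blocks this path, so it is active.
Path 2: Dd ← Aa → Ee ← Hh ← Mm
  Ee is a collider here and neither Ee nor any of its descendants is conditioned on, so the collider stays closed — the path is blocked at Ee.
Path 3: Dd ← Aa → Ee ← Mm
  Ee is a collider here and neither Ee nor any of its descendants is conditioned on, so the collider stays closed — the path is blocked at Ee.
Path 4: Dd ← Aa → Ee ← Gg → Pp ← Mm
  Ee is a collider here and neither Ee nor any of its descendants is conditioned on, so the collider stays closed — the path is blocked at Ee.
At least one path is unblocked, so d-separation fails.

No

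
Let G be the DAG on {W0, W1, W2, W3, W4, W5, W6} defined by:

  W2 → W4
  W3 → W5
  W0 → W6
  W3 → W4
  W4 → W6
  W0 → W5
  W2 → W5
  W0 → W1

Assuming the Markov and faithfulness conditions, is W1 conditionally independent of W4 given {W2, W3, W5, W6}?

No — W1 and W4 are not d-separated given {W2, W3, W5, W6}.

We examine all 3 paths between W1 and W4:
Path 1: W1 ← W0 → W6 ← W4
  W0 is a fork and W0 is not conditioned on; W6 is a collider and W6 is conditioned on, which opens it — no node blocks this path, so it is active.
Path 2: W1 ← W0 → W5 ← W3 → W4
  W3 is a fork here and W3 is conditioned on, so the path is blocked at W3.
Path 3: W1 ← W0 → W5 ← W2 → W4
  W2 is a fork here and W2 is conditioned on, so the path is blocked at W2.
At least one path is unblocked, so d-separation fails.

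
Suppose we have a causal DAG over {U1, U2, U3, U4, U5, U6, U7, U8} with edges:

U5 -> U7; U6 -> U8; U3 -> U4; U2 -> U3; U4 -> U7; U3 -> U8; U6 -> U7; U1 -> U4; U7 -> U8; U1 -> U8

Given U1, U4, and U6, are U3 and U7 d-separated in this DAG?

Yes

6 paths connect U3 and U7; each must be blocked for d-separation to hold:
Path 1: U3 → U4 → U7
  U4 is a chain here and U4 is conditioned on, so the path is blocked at U4.
Path 2: U3 → U4 ← U1 → U8 ← U6 → U7
  U1 is a fork here and U1 is conditioned on, so the path is blocked at U1.
Path 3: U3 → U4 ← U1 → U8 ← U7
  U1 is a fork here and U1 is conditioned on, so the path is blocked at U1.
Path 4: U3 → U8 ← U6 → U7
  U8 is a collider here and neither U8 nor any of its descendants is conditioned on, so the collider stays closed — the path is blocked at U8.
Path 5: U3 → U8 ← U7
  U8 is a collider here and neither U8 nor any of its descendants is conditioned on, so the collider stays closed — the path is blocked at U8.
Path 6: U3 → U8 ← U1 → U4 → U7
  U8 is a collider here and neither U8 nor any of its descendants is conditioned on, so the collider stays closed — the path is blocked at U8.
All paths are blocked; U3 ⊥ U7 | {U1, U4, U6} holds.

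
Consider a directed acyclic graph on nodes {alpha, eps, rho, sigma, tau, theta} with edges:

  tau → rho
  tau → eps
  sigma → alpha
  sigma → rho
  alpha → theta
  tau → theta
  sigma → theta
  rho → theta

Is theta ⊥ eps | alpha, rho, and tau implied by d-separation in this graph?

Yes

4 paths connect theta and eps; each must be blocked for d-separation to hold:
Path 1: theta ← sigma → rho ← tau → eps
  tau is a fork here and tau is conditioned on, so the path is blocked at tau.
Path 2: theta ← rho ← tau → eps
  rho is a chain here and rho is conditioned on, so the path is blocked at rho.
Path 3: theta ← alpha ← sigma → rho ← tau → eps
  alpha is a chain here and alpha is conditioned on, so the path is blocked at alpha.
Path 4: theta ← tau → eps
  tau is a fork here and tau is conditioned on, so the path is blocked at tau.
Every path is blocked, so theta and eps are d-separated given {alpha, rho, tau}.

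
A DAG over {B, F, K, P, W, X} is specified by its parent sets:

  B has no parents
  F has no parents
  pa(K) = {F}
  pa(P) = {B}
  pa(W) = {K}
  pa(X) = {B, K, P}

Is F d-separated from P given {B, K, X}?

There are 2 undirected paths between F and P; checking each against the conditioning set {B, K, X}:
Path 1: F → K → X ← B → P
  K is a chain here and K is conditioned on, so the path is blocked at K.
Path 2: F → K → X ← P
  K is a chain here and K is conditioned on, so the path is blocked at K.
Since every path is blocked, d-separation holds.

Yes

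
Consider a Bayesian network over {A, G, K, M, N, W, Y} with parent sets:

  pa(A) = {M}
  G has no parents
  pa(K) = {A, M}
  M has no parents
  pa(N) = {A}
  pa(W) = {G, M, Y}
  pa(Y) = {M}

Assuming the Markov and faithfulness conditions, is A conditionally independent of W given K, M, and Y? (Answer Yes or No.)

Yes

Enumerating the 4 paths from A to W and testing each for blocking by {K, M, Y}:
Path 1: A ← M → W
  M is a fork here and M is conditioned on, so the path is blocked at M.
Path 2: A ← M → Y → W
  M is a fork here and M is conditioned on, so the path is blocked at M.
Path 3: A → K ← M → W
  M is a fork here and M is conditioned on, so the path is blocked at M.
Path 4: A → K ← M → Y → W
  M is a fork here and M is conditioned on, so the path is blocked at M.
Since every path is blocked, d-separation holds.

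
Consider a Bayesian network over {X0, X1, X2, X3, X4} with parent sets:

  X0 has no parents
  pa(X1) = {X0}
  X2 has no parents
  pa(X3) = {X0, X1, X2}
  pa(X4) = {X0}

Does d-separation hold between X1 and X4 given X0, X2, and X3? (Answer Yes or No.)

We examine all 2 paths between X1 and X4:
Path 1: X1 ← X0 → X4
  X0 is a fork here and X0 is conditioned on, so the path is blocked at X0.
Path 2: X1 → X3 ← X0 → X4
  X0 is a fork here and X0 is conditioned on, so the path is blocked at X0.
Since every path is blocked, d-separation holds.

Yes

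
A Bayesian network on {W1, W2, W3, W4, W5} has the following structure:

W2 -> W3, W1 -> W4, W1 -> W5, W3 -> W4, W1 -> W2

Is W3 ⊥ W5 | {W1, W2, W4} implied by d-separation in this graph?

Yes

Enumerating the 2 paths from W3 to W5 and testing each for blocking by {W1, W2, W4}:
Path 1: W3 ← W2 ← W1 → W5
  W2 is a chain here and W2 is conditioned on, so the path is blocked at W2.
Path 2: W3 → W4 ← W1 → W5
  W1 is a fork here and W1 is conditioned on, so the path is blocked at W1.
All paths are blocked; W3 ⊥ W5 | {W1, W2, W4} holds.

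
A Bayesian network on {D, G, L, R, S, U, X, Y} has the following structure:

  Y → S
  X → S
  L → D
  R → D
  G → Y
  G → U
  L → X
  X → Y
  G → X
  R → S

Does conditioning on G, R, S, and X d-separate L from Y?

Enumerating the 6 paths from L to Y and testing each for blocking by {G, R, S, X}:
Path 1: L → X ← G → Y
  G is a fork here and G is conditioned on, so the path is blocked at G.
Path 2: L → X → S ← Y
  X is a chain here and X is conditioned on, so the path is blocked at X.
Path 3: L → X → Y
  X is a chain here and X is conditioned on, so the path is blocked at X.
Path 4: L → D ← R → S ← Y
  D is a collider here and neither D nor any of its descendants is conditioned on, so the collider stays closed — the path is blocked at D.
Path 5: L → D ← R → S ← X ← G → Y
  D is a collider here and neither D nor any of its descendants is conditioned on, so the collider stays closed — the path is blocked at D.
Path 6: L → D ← R → S ← X → Y
  D is a collider here and neither D nor any of its descendants is conditioned on, so the collider stays closed — the path is blocked at D.
Since every path is blocked, d-separation holds.

Yes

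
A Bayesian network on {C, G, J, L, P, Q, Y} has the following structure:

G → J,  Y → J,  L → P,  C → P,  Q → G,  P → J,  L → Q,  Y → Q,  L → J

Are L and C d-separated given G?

Enumerating the 4 paths from L to C and testing each for blocking by {G}:
Path 1: L → J ← P ← C
  J is a collider here and neither J nor any of its descendants is conditioned on, so the collider stays closed — the path is blocked at J.
Path 2: L → P ← C
  P is a collider here and neither P nor any of its descendants is conditioned on, so the collider stays closed — the path is blocked at P.
Path 3: L → Q ← Y → J ← P ← C
  J is a collider here and neither J nor any of its descendants is conditioned on, so the collider stays closed — the path is blocked at J.
Path 4: L → Q → G → J ← P ← C
  G is a chain here and G is conditioned on, so the path is blocked at G.
Since every path is blocked, d-separation holds.

Yes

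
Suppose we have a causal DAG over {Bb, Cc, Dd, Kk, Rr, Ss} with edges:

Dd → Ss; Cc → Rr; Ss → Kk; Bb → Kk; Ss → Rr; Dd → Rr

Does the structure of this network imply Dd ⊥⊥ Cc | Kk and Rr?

We examine all 2 paths between Dd and Cc:
  1. Dd → Ss → Rr ← Cc — Ss:chain[open]; Rr:collider[open] ⇒ active
  2. Dd → Rr ← Cc — Rr:collider[open] ⇒ active
Because an active path exists, Dd and Cc are not d-separated.

No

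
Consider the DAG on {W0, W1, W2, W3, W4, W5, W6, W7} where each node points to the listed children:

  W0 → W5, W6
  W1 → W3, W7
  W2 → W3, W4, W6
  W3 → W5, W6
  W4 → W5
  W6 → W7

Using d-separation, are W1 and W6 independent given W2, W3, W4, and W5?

Yes

We examine all 6 paths between W1 and W6:
Path 1: W1 → W3 → W6
  W3 is a chain here and W3 is conditioned on, so the path is blocked at W3.
Path 2: W1 → W3 ← W2 → W6
  W2 is a fork here and W2 is conditioned on, so the path is blocked at W2.
Path 3: W1 → W3 ← W2 → W4 → W5 ← W0 → W6
  W2 is a fork here and W2 is conditioned on, so the path is blocked at W2.
Path 4: W1 → W3 → W5 ← W4 ← W2 → W6
  W3 is a chain here and W3 is conditioned on, so the path is blocked at W3.
Path 5: W1 → W3 → W5 ← W0 → W6
  W3 is a chain here and W3 is conditioned on, so the path is blocked at W3.
Path 6: W1 → W7 ← W6
  W7 is a collider here and neither W7 nor any of its descendants is conditioned on, so the collider stays closed — the path is blocked at W7.
Since every path is blocked, d-separation holds.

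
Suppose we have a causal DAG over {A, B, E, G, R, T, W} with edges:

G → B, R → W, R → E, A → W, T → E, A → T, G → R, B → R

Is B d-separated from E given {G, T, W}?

No

We examine all 4 paths between B and E:
Path 1: B → R → E
  R is a chain and R is not conditioned on — no node blocks this path, so it is active.
Path 2: B → R → W ← A → T → E
  T is a chain here and T is conditioned on, so the path is blocked at T.
Path 3: B ← G → R → E
  G is a fork here and G is conditioned on, so the path is blocked at G.
Path 4: B ← G → R → W ← A → T → E
  G is a fork here and G is conditioned on, so the path is blocked at G.
At least one path is unblocked, so d-separation fails.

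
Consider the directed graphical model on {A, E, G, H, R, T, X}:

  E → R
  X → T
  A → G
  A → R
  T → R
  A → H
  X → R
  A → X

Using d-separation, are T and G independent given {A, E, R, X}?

Yes — T and G are d-separated given {A, E, R, X}.

There are 4 undirected paths between T and G; checking each against the conditioning set {A, E, R, X}:
Path 1: T → R ← X ← A → G
  X is a chain here and X is conditioned on, so the path is blocked at X.
Path 2: T → R ← A → G
  A is a fork here and A is conditioned on, so the path is blocked at A.
Path 3: T ← X → R ← A → G
  X is a fork here and X is conditioned on, so the path is blocked at X.
Path 4: T ← X ← A → G
  X is a chain here and X is conditioned on, so the path is blocked at X.
Every path is blocked, so T and G are d-separated given {A, E, R, X}.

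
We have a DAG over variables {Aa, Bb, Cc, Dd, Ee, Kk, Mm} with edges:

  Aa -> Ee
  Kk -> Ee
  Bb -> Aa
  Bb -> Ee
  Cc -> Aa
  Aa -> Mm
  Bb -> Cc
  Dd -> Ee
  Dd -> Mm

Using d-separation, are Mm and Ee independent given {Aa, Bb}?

No

We examine all 4 paths between Mm and Ee:
Path 1: Mm ← Aa ← Cc ← Bb → Ee
  Aa is a chain here and Aa is conditioned on, so the path is blocked at Aa.
Path 2: Mm ← Aa → Ee
  Aa is a fork here and Aa is conditioned on, so the path is blocked at Aa.
Path 3: Mm ← Aa ← Bb → Ee
  Aa is a chain here and Aa is conditioned on, so the path is blocked at Aa.
Path 4: Mm ← Dd → Ee
  Dd is a fork and Dd is not conditioned on — no node blocks this path, so it is active.
Since the path Mm ← Dd → Ee is active, Mm and Ee are not d-separated given {Aa, Bb}.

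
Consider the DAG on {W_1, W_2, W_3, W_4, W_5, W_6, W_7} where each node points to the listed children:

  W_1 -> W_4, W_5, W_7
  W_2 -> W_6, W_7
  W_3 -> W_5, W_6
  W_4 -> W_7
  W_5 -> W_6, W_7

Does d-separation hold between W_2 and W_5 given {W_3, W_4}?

There are 5 undirected paths between W_2 and W_5; checking each against the conditioning set {W_3, W_4}:
  1. W_2 → W_7 ← W_1 → W_5 — W_7:collider[blocks]; W_1:fork[open] ⇒ blocked
  2. W_2 → W_7 ← W_4 ← W_1 → W_5 — W_7:collider[blocks]; W_4:chain[blocks]; W_1:fork[open] ⇒ blocked
  3. W_2 → W_7 ← W_5 — W_7:collider[blocks] ⇒ blocked
  4. W_2 → W_6 ← W_3 → W_5 — W_6:collider[blocks]; W_3:fork[blocks] ⇒ blocked
  5. W_2 → W_6 ← W_5 — W_6:collider[blocks] ⇒ blocked
All paths are blocked; W_2 ⊥ W_5 | {W_3, W_4} holds.

Yes — W_2 and W_5 are d-separated given {W_3, W_4}.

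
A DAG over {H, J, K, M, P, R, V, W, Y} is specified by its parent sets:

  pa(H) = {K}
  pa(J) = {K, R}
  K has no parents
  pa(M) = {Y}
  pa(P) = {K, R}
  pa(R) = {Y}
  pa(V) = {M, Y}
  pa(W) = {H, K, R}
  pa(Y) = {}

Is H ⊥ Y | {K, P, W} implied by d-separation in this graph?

No — H and Y are not d-separated given {K, P, W}.

Enumerating the 6 paths from H to Y and testing each for blocking by {K, P, W}:
Path 1: H ← K → J ← R ← Y
  K is a fork here and K is conditioned on, so the path is blocked at K.
Path 2: H ← K → P ← R ← Y
  K is a fork here and K is conditioned on, so the path is blocked at K.
Path 3: H ← K → W ← R ← Y
  K is a fork here and K is conditioned on, so the path is blocked at K.
Path 4: H → W ← R ← Y
  W is a collider and W is conditioned on, which opens it; R is a chain and R is not conditioned on — no node blocks this path, so it is active.
Path 5: H → W ← K → J ← R ← Y
  K is a fork here and K is conditioned on, so the path is blocked at K.
Path 6: H → W ← K → P ← R ← Y
  K is a fork here and K is conditioned on, so the path is blocked at K.
Since the path H → W ← R ← Y is active, H and Y are not d-separated given {K, P, W}.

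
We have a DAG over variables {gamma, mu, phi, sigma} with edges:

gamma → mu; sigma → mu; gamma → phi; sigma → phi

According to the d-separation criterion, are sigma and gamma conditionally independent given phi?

No — sigma and gamma are not d-separated given {phi}.

2 paths connect sigma and gamma; each must be blocked for d-separation to hold:
  1. sigma → phi ← gamma — phi:collider[open] ⇒ active
  2. sigma → mu ← gamma — mu:collider[blocks] ⇒ blocked
Since the path sigma → phi ← gamma is active, sigma and gamma are not d-separated given {phi}.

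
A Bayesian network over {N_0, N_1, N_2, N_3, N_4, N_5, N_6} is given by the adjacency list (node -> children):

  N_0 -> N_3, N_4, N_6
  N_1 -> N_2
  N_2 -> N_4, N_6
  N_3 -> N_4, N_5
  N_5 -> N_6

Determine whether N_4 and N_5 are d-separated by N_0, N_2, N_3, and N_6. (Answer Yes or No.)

We examine all 6 paths between N_4 and N_5:
Path 1: N_4 ← N_3 → N_5
  N_3 is a fork here and N_3 is conditioned on, so the path is blocked at N_3.
Path 2: N_4 ← N_3 ← N_0 → N_6 ← N_5
  N_3 is a chain here and N_3 is conditioned on, so the path is blocked at N_3.
Path 3: N_4 ← N_0 → N_3 → N_5
  N_0 is a fork here and N_0 is conditioned on, so the path is blocked at N_0.
Path 4: N_4 ← N_0 → N_6 ← N_5
  N_0 is a fork here and N_0 is conditioned on, so the path is blocked at N_0.
Path 5: N_4 ← N_2 → N_6 ← N_5
  N_2 is a fork here and N_2 is conditioned on, so the path is blocked at N_2.
Path 6: N_4 ← N_2 → N_6 ← N_0 → N_3 → N_5
  N_2 is a fork here and N_2 is conditioned on, so the path is blocked at N_2.
Since every path is blocked, d-separation holds.

Yes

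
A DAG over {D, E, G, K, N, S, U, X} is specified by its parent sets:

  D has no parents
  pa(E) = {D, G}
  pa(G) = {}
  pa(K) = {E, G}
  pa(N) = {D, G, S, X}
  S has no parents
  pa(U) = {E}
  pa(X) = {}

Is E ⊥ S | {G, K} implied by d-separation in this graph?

Yes — E and S are d-separated given {G, K}.

We examine all 3 paths between E and S:
Path 1: E → K ← G → N ← S
  G is a fork here and G is conditioned on, so the path is blocked at G.
Path 2: E ← G → N ← S
  G is a fork here and G is conditioned on, so the path is blocked at G.
Path 3: E ← D → N ← S
  N is a collider here and neither N nor any of its descendants is conditioned on, so the collider stays closed — the path is blocked at N.
Since every path is blocked, d-separation holds.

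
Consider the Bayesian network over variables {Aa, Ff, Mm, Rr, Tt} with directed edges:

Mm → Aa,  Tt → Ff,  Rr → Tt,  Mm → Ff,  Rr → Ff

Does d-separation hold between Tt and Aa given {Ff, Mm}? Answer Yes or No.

Yes

There are 2 undirected paths between Tt and Aa; checking each against the conditioning set {Ff, Mm}:
Path 1: Tt ← Rr → Ff ← Mm → Aa
  Mm is a fork here and Mm is conditioned on, so the path is blocked at Mm.
Path 2: Tt → Ff ← Mm → Aa
  Mm is a fork here and Mm is conditioned on, so the path is blocked at Mm.
Since every path is blocked, d-separation holds.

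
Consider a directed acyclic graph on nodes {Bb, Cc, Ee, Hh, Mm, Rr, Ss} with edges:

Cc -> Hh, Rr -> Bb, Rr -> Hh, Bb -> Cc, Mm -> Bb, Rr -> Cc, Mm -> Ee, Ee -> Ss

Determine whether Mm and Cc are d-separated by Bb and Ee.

No

We examine all 3 paths between Mm and Cc:
  1. Mm → Bb ← Rr → Hh ← Cc — Bb:collider[open]; Rr:fork[open]; Hh:collider[blocks] ⇒ blocked
  2. Mm → Bb ← Rr → Cc — Bb:collider[open]; Rr:fork[open] ⇒ active
  3. Mm → Bb → Cc — Bb:chain[blocks] ⇒ blocked
Since the path Mm → Bb ← Rr → Cc is active, Mm and Cc are not d-separated given {Bb, Ee}.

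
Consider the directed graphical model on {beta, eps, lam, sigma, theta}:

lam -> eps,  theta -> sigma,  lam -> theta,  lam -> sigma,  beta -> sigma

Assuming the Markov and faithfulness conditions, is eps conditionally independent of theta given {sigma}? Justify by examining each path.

2 paths connect eps and theta; each must be blocked for d-separation to hold:
Path 1: eps ← lam → sigma ← theta
  lam is a fork and lam is not conditioned on; sigma is a collider and sigma is conditioned on, which opens it — no node blocks this path, so it is active.
Path 2: eps ← lam → theta
  lam is a fork and lam is not conditioned on — no node blocks this path, so it is active.
At least one path is unblocked, so d-separation fails.

No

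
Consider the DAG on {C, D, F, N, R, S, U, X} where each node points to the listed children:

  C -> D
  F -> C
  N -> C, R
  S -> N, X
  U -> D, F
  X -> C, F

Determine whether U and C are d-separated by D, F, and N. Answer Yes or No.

There are 4 undirected paths between U and C; checking each against the conditioning set {D, F, N}:
Path 1: U → D ← C
  D is a collider and D is conditioned on, which opens it — no node blocks this path, so it is active.
Path 2: U → F → C
  F is a chain here and F is conditioned on, so the path is blocked at F.
Path 3: U → F ← X ← S → N → C
  N is a chain here and N is conditioned on, so the path is blocked at N.
Path 4: U → F ← X → C
  F is a collider and F is conditioned on, which opens it; X is a fork and X is not conditioned on — no node blocks this path, so it is active.
Because an active path exists, U and C are not d-separated.

No — U and C are not d-separated given {D, F, N}.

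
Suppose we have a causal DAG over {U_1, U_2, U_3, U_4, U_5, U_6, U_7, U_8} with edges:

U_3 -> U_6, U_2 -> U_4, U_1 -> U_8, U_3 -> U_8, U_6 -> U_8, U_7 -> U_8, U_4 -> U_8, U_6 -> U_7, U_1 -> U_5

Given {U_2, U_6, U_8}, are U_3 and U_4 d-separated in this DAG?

We examine all 3 paths between U_3 and U_4:
Path 1: U_3 → U_6 → U_7 → U_8 ← U_4
  U_6 is a chain here and U_6 is conditioned on, so the path is blocked at U_6.
Path 2: U_3 → U_6 → U_8 ← U_4
  U_6 is a chain here and U_6 is conditioned on, so the path is blocked at U_6.
Path 3: U_3 → U_8 ← U_4
  U_8 is a collider and U_8 is conditioned on, which opens it — no node blocks this path, so it is active.
Because an active path exists, U_3 and U_4 are not d-separated.

No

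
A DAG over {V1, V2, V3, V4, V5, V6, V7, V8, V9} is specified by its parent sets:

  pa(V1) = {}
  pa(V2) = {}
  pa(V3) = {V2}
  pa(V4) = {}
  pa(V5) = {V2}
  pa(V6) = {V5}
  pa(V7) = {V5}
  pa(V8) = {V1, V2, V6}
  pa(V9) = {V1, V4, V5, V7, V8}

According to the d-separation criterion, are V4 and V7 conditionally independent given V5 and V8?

6 paths connect V4 and V7; each must be blocked for d-separation to hold:
Path 1: V4 → V9 ← V5 → V7
  V9 is a collider here and neither V9 nor any of its descendants is conditioned on, so the collider stays closed — the path is blocked at V9.
Path 2: V4 → V9 ← V8 ← V6 ← V5 → V7
  V9 is a collider here and neither V9 nor any of its descendants is conditioned on, so the collider stays closed — the path is blocked at V9.
Path 3: V4 → V9 ← V8 ← V2 → V5 → V7
  V9 is a collider here and neither V9 nor any of its descendants is conditioned on, so the collider stays closed — the path is blocked at V9.
Path 4: V4 → V9 ← V7
  V9 is a collider here and neither V9 nor any of its descendants is conditioned on, so the collider stays closed — the path is blocked at V9.
Path 5: V4 → V9 ← V1 → V8 ← V6 ← V5 → V7
  V9 is a collider here and neither V9 nor any of its descendants is conditioned on, so the collider stays closed — the path is blocked at V9.
Path 6: V4 → V9 ← V1 → V8 ← V2 → V5 → V7
  V9 is a collider here and neither V9 nor any of its descendants is conditioned on, so the collider stays closed — the path is blocked at V9.
Every path is blocked, so V4 and V7 are d-separated given {V5, V8}.

Yes — V4 and V7 are d-separated given {V5, V8}.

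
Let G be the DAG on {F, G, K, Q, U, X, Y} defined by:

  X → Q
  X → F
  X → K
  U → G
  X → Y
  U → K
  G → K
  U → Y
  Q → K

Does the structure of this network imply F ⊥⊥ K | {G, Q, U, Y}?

There are 4 undirected paths between F and K; checking each against the conditioning set {G, Q, U, Y}:
Path 1: F ← X → Q → K
  Q is a chain here and Q is conditioned on, so the path is blocked at Q.
Path 2: F ← X → K
  X is a fork and X is not conditioned on — no node blocks this path, so it is active.
Path 3: F ← X → Y ← U → K
  U is a fork here and U is conditioned on, so the path is blocked at U.
Path 4: F ← X → Y ← U → G → K
  U is a fork here and U is conditioned on, so the path is blocked at U.
Because an active path exists, F and K are not d-separated.

No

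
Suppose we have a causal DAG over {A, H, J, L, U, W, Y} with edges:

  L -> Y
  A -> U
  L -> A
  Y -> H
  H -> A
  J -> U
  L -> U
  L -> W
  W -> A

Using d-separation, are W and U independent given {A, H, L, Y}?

6 paths connect W and U; each must be blocked for d-separation to hold:
  1. W → A → U — A:chain[blocks] ⇒ blocked
  2. W → A ← L → U — A:collider[open]; L:fork[blocks] ⇒ blocked
  3. W → A ← H ← Y ← L → U — A:collider[open]; H:chain[blocks]; Y:chain[blocks]; L:fork[blocks] ⇒ blocked
  4. W ← L → A → U — L:fork[blocks]; A:chain[blocks] ⇒ blocked
  5. W ← L → U — L:fork[blocks] ⇒ blocked
  6. W ← L → Y → H → A → U — L:fork[blocks]; Y:chain[blocks]; H:chain[blocks]; A:chain[blocks] ⇒ blocked
Every path is blocked, so W and U are d-separated given {A, H, L, Y}.

Yes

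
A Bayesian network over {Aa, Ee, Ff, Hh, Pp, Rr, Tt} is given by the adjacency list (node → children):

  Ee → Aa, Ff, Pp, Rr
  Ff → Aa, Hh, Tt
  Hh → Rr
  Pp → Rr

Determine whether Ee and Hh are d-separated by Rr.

4 paths connect Ee and Hh; each must be blocked for d-separation to hold:
  1. Ee → Rr ← Hh — Rr:collider[open] ⇒ active
  2. Ee → Aa ← Ff → Hh — Aa:collider[blocks]; Ff:fork[open] ⇒ blocked
  3. Ee → Pp → Rr ← Hh — Pp:chain[open]; Rr:collider[open] ⇒ active
  4. Ee → Ff → Hh — Ff:chain[open] ⇒ active
Since the path Ee → Rr ← Hh is active, Ee and Hh are not d-separated given {Rr}.

No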